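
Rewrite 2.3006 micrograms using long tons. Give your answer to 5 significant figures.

1 microgram = 9.84207e-13 long tons.
So 2.3006 × 9.84207e-13 ≈ 2.2643e-12 long ton.

2.2643e-12 long ton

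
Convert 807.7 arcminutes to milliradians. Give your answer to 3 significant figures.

1 arcmin = 0.290888 milliradians.
807.7 × 0.290888 ≈ 235 mrad.

235 milliradians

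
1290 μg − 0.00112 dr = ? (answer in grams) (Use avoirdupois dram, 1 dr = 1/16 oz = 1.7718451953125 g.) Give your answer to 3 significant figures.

-0.000694 grams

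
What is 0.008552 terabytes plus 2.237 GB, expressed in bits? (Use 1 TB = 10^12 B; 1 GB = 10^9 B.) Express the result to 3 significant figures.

8.63e+10 bits

0.008552 TB = 6.84160e+10 bit and 2.237 GB = 1.78960e+10 bit.
6.84160e+10 + 1.78960e+10 ≈ 8.63e+10 bit.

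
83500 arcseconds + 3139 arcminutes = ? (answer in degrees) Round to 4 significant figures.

83500 arcsec = 23.1944 ° and 3139 arcmin = 52.3167 °.
23.1944 + 52.3167 ≈ 75.51 °.

75.51 °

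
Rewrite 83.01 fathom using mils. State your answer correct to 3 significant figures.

5.98e+6 mil

1 fathom = 72000.0 mils.
So 83.01 × 72000.0 ≈ 5.98e+6 mil.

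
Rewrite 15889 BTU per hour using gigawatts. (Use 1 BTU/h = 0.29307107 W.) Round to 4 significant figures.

1 BTU/h = 2.93071 × 10^-10 gigawatts.
Thus 15889 × 2.93071 × 10^-10 ≈ 4.657 × 10^-6 GW.

4.657 × 10^-6 GW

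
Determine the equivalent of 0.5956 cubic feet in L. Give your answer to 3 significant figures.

16.9 liters

1 cubic foot = 28.3168 liters.
0.5956 × 28.3168 ≈ 16.9 L.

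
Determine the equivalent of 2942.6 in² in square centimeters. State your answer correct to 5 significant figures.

1 in² = 6.45160 cm².
Thus 2942.6 × 6.45160 ≈ 18984 cm².

18984 square centimeters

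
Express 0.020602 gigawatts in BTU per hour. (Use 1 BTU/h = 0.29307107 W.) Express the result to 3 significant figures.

7.03e+7 BTU/h

1 GW = 3.41214e+9 BTU per hour.
So 0.020602 × 3.41214e+9 ≈ 7.03e+7 BTU/h.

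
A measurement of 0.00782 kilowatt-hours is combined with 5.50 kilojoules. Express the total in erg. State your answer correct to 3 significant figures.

3.37 × 10^11 erg

0.00782 kWh = 2.81520 × 10^11 erg and 5.50 kJ = 5.50000 × 10^10 erg.
2.81520 × 10^11 + 5.50000 × 10^10 ≈ 3.37 × 10^11 erg.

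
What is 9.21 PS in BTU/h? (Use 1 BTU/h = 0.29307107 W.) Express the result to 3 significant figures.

1 metric horsepower = 2509.63 BTU per hour.
Thus 9.21 × 2509.63 ≈ 23100 BTU/h.

23100 BTU/h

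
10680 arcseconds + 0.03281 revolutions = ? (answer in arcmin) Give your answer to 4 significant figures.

886.7 arcmin

10680 arcsec = 178.000 arcmin and 0.03281 rev = 708.696 arcmin.
178.000 + 708.696 ≈ 886.7 arcmin.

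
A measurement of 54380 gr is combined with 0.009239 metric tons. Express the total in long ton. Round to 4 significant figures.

54380 gr = 0.00346811 long ton and 0.009239 t = 0.00909308 long ton.
0.00346811 + 0.00909308 ≈ 0.01256 long ton.

0.01256 long ton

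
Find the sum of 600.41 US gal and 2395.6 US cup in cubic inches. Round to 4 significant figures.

173300 cubic inches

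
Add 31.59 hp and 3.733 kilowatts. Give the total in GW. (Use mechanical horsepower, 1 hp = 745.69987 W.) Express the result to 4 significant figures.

2.729e-5 GW

31.59 hp = 2.35567e-5 GW and 3.733 kW = 3.73300e-6 GW.
2.35567e-5 + 3.73300e-6 ≈ 2.729e-5 GW.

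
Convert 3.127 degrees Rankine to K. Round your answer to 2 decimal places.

°R = K × 9/5.
Applying the formula gives 1.74 K.

1.74 K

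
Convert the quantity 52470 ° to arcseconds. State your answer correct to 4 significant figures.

1 ° = 3600.00 arcsec.
52470 × 3600.00 ≈ 1.889 × 10^8 arcsec.

1.889 × 10^8 arcsec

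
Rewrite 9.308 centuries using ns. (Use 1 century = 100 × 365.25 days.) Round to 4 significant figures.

2.937e+19 ns

1 century = 3.15576e+18 nanoseconds.
9.308 × 3.15576e+18 ≈ 2.937e+19 ns.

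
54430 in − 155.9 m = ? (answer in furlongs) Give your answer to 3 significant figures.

6.10 furlongs

54430 in = 6.87247 furlong and 155.9 m = 0.774974 furlong.
6.87247 − 0.774974 ≈ 6.10 furlong.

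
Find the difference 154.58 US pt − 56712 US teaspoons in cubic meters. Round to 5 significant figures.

-0.20639 m³

154.58 US pt = 0.0731436 m³ and 56712 US tsp = 0.279529 m³.
0.0731436 − 0.279529 ≈ -0.20639 m³.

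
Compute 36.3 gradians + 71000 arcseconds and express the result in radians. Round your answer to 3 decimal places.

0.914 rad

36.3 grad = 0.570199 rad and 71000 arcsec = 0.344218 rad.
0.570199 + 0.344218 ≈ 0.914 rad.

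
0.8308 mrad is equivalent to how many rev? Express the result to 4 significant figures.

0.0001322 rev

1 milliradian = 0.000159155 revolutions.
So 0.8308 × 0.000159155 ≈ 0.0001322 rev.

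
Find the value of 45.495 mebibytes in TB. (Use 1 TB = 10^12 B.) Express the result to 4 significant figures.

4.770e-5 terabytes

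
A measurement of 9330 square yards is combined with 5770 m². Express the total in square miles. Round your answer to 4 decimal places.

0.0052 square miles

9330 yd² = 0.00301201 mi² and 5770 m² = 0.00222781 mi².
0.00301201 + 0.00222781 ≈ 0.0052 mi².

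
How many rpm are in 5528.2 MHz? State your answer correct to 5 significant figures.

3.3169 × 10^11 revolutions per minute

1 megahertz = 6.00000 × 10^7 revolutions per minute.
Thus 5528.2 × 6.00000 × 10^7 ≈ 3.3169 × 10^11 rpm.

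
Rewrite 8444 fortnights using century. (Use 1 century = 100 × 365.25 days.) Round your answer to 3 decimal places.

1 fortnight = 0.000383299 century.
So 8444 × 0.000383299 ≈ 3.237 century.

3.237 century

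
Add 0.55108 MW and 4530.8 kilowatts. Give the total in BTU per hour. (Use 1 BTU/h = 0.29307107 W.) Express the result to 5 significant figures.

0.55108 MW = 1.88036e+6 BTU/h and 4530.8 kW = 1.54597e+7 BTU/h.
1.88036e+6 + 1.54597e+7 ≈ 1.7340e+7 BTU/h.

1.7340e+7 BTU/h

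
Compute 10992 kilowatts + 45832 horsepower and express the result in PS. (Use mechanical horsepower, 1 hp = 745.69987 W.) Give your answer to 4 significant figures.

61410 metric horsepower

10992 kW = 14945.0 PS and 45832 hp = 46467.7 PS.
14945.0 + 46467.7 ≈ 61410 PS.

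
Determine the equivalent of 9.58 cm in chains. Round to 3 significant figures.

1 cm = 0.000497097 chains.
So 9.58 × 0.000497097 ≈ 0.00476 chain.

0.00476 chains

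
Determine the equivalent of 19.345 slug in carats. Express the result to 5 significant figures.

1.4116e+6 ct

1 slug = 72969.5 ct.
So 19.345 × 72969.5 ≈ 1.4116e+6 ct.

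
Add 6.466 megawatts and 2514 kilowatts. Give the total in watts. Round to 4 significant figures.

8.980 × 10^6 W

6.466 MW = 6.46600 × 10^6 W and 2514 kW = 2.51400 × 10^6 W.
6.46600 × 10^6 + 2.51400 × 10^6 ≈ 8.980 × 10^6 W.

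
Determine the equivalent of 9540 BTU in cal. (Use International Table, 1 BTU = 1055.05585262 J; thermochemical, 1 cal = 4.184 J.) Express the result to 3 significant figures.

1 British thermal unit = 252.164 cal.
Thus 9540 × 252.164 ≈ 2.41e+6 cal.

2.41e+6 calories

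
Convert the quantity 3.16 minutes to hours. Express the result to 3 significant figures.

0.0527 h

1 min = 0.0166667 h.
3.16 × 0.0166667 ≈ 0.0527 h.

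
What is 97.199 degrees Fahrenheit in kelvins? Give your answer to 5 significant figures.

309.37 K

K = (°F + 459.67) × 5/9.
Applying the formula gives 309.37 K.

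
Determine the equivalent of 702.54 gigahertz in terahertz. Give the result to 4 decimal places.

0.7025 THz

1 GHz = 0.00100000 terahertz.
702.54 × 0.00100000 ≈ 0.7025 THz.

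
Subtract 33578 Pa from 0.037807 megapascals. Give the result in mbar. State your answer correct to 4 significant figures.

42.29 millibar

0.037807 MPa = 378.070 mbar and 33578 Pa = 335.780 mbar.
378.070 − 335.780 ≈ 42.29 mbar.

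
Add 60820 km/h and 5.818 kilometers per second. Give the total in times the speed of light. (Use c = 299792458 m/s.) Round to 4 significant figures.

7.576 × 10^-5 c

60820 km/h = 5.63538 × 10^-5 c and 5.818 km/s = 1.94068 × 10^-5 c.
5.63538 × 10^-5 + 1.94068 × 10^-5 ≈ 7.576 × 10^-5 c.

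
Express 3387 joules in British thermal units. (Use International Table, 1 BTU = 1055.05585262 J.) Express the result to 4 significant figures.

3.210 BTU

1 joule = 0.000947817 British thermal units.
Thus 3387 × 0.000947817 ≈ 3.210 BTU.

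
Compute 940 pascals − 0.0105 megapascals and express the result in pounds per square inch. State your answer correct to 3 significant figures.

940 Pa = 0.136335 psi and 0.0105 MPa = 1.52290 psi.
0.136335 − 1.52290 ≈ -1.39 psi.

-1.39 psi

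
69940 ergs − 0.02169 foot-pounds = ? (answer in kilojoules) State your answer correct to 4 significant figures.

-2.241e-5 kilojoules

69940 erg = 6.99400e-6 kJ and 0.02169 ft·lbf = 2.94077e-5 kJ.
6.99400e-6 − 2.94077e-5 ≈ -2.241e-5 kJ.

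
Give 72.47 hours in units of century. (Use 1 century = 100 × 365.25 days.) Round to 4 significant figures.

1 hour = 1.14077 × 10^-6 centuries.
Then 72.47 × 1.14077 × 10^-6 ≈ 8.267 × 10^-5 century.

8.267 × 10^-5 centuries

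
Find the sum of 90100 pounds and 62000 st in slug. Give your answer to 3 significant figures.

29800 slugs

90100 lb = 2800.39 slug and 62000 st = 26978.3 slug.
2800.39 + 26978.3 ≈ 29800 slug.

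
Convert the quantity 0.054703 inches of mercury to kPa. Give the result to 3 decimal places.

1 inch of mercury = 3.38639 kPa.
Thus 0.054703 × 3.38639 ≈ 0.185 kPa.

0.185 kPa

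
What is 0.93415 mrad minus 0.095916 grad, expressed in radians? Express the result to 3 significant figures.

0.93415 mrad = 0.0009341500 rad and 0.095916 grad = 0.001506645 rad.
0.0009341500 − 0.001506645 ≈ -0.000572 rad.

-0.000572 radians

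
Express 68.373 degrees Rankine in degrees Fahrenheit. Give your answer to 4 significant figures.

-391.3 °F

°R = °F + 459.67.
Applying the formula gives -391.3 °F.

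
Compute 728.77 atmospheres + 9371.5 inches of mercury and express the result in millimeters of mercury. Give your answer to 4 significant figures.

728.77 atm = 553865 mmHg and 9371.5 inHg = 238036 mmHg.
553865 + 238036 ≈ 791900 mmHg.

791900 mmHg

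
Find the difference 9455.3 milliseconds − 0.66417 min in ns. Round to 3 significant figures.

-3.04 × 10^10 nanoseconds

9455.3 ms = 9.45530 × 10^9 ns and 0.66417 min = 3.98502 × 10^10 ns.
9.45530 × 10^9 − 3.98502 × 10^10 ≈ -3.04 × 10^10 ns.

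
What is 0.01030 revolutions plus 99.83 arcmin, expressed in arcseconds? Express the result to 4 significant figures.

0.01030 rev = 13348.8 arcsec and 99.83 arcmin = 5989.80 arcsec.
13348.8 + 5989.80 ≈ 19340 arcsec.

19340 arcsec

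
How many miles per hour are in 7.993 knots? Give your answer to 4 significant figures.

9.198 miles per hour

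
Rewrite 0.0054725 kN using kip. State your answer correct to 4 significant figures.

0.001230 kip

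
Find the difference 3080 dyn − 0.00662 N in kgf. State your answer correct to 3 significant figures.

0.00247 kgf

3080 dyn = 0.00314073 kgf and 0.00662 N = 0.000675052 kgf.
0.00314073 − 0.000675052 ≈ 0.00247 kgf.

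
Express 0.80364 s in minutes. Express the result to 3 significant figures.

0.0134 min

1 s = 0.0166667 minutes.
Thus 0.80364 × 0.0166667 ≈ 0.0134 min.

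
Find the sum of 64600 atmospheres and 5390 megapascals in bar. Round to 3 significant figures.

64600 atm = 65455.95 bar and 5390 MPa = 53900.00 bar.
65455.95 + 53900.00 ≈ 119000 bar.

119000 bar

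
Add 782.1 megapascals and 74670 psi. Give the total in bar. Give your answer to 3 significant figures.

13000 bar

782.1 MPa = 7821.00 bar and 74670 psi = 5148.32 bar.
7821.00 + 5148.32 ≈ 13000 bar.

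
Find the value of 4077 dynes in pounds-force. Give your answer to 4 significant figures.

0.009165 pounds-force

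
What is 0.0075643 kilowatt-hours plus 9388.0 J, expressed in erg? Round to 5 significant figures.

3.6619 × 10^11 erg

0.0075643 kWh = 2.723148 × 10^11 erg and 9388.0 J = 9.388000 × 10^10 erg.
2.723148 × 10^11 + 9.388000 × 10^10 ≈ 3.6619 × 10^11 erg.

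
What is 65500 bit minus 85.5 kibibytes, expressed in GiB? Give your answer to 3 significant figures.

-7.39 × 10^-5 gibibytes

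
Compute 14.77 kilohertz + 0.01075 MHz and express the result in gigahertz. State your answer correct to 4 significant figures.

2.552 × 10^-5 GHz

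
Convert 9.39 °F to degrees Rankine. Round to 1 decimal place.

469.1 °R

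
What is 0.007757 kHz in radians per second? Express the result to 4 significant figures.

1 kilohertz = 6283.19 rad/s.
Thus 0.007757 × 6283.19 ≈ 48.74 rad/s.

48.74 rad/s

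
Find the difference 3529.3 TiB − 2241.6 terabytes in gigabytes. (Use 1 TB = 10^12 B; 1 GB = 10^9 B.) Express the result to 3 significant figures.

1.64 × 10^6 GB

3529.3 TiB = 3.88051 × 10^6 GB and 2241.6 TB = 2.24160 × 10^6 GB.
3.88051 × 10^6 − 2.24160 × 10^6 ≈ 1.64 × 10^6 GB.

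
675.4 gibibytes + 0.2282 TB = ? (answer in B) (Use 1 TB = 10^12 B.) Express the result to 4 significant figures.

9.534 × 10^11 B

675.4 GiB = 7.25205 × 10^11 B and 0.2282 TB = 2.28200 × 10^11 B.
7.25205 × 10^11 + 2.28200 × 10^11 ≈ 9.534 × 10^11 B.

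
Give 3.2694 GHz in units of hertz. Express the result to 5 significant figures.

3.2694e+9 Hz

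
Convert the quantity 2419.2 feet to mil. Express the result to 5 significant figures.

2.9030e+7 mil

1 foot = 12000.0 mil.
Then 2419.2 × 12000.0 ≈ 2.9030e+7 mil.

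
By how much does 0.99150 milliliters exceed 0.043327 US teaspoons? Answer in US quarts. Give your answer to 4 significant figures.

0.0008220 US qt

0.99150 mL = 0.00104771 US qt and 0.043327 US tsp = 0.000225661 US qt.
0.00104771 − 0.000225661 ≈ 0.0008220 US qt.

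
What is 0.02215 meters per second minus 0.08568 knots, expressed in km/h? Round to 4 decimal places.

-0.0789 kilometers per hour

0.02215 m/s = 0.0797400 km/h and 0.08568 kn = 0.158679 km/h.
0.0797400 − 0.158679 ≈ -0.0789 km/h.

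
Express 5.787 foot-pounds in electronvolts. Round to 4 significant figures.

1 ft·lbf = 8.46235 × 10^18 eV.
5.787 × 8.46235 × 10^18 ≈ 4.897 × 10^19 eV.

4.897 × 10^19 electronvolts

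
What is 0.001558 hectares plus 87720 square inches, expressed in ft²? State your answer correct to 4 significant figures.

776.9 square feet

0.001558 ha = 167.702 ft² and 87720 in² = 609.167 ft².
167.702 + 609.167 ≈ 776.9 ft².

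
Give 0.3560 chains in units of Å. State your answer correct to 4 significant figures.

7.162 × 10^10 angstroms

1 chain = 2.01168 × 10^11 angstroms.
0.3560 × 2.01168 × 10^11 ≈ 7.162 × 10^10 Å.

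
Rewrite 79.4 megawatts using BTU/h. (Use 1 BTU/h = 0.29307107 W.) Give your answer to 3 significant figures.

2.71 × 10^8 BTU per hour

1 megawatt = 3.41214 × 10^6 BTU per hour.
So 79.4 × 3.41214 × 10^6 ≈ 2.71 × 10^8 BTU/h.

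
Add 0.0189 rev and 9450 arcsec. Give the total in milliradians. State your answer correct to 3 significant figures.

165 mrad

0.0189 rev = 118.752 mrad and 9450 arcsec = 45.8149 mrad.
118.752 + 45.8149 ≈ 165 mrad.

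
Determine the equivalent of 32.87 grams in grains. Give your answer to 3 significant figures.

1 g = 15.4324 gr.
Thus 32.87 × 15.4324 ≈ 507 gr.

507 grains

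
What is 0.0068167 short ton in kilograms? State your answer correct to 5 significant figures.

1 short ton = 907.185 kg.
So 0.0068167 × 907.185 ≈ 6.1840 kg.

6.1840 kg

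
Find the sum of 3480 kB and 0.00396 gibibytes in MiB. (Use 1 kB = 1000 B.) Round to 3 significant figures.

3480 kB = 3.31879 MiB and 0.00396 GiB = 4.05504 MiB.
3.31879 + 4.05504 ≈ 7.37 MiB.

7.37 MiB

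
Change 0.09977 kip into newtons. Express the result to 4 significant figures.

1 kip = 4448.22 N.
Then 0.09977 × 4448.22 ≈ 443.8 N.

443.8 newtons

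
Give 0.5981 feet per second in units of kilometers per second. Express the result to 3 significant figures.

1 foot per second = 0.000304800 km/s.
So 0.5981 × 0.000304800 ≈ 0.000182 km/s.

0.000182 kilometers per second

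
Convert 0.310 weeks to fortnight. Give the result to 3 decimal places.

0.155 fortnights

1 wk = 0.500000 fortnight.
0.310 × 0.500000 ≈ 0.155 fortnight.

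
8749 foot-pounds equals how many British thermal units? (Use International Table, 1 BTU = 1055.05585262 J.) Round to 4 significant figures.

1 ft·lbf = 0.00128507 BTU.
Then 8749 × 0.00128507 ≈ 11.24 BTU.

11.24 British thermal units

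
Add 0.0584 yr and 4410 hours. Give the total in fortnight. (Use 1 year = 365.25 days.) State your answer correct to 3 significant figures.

0.0584 yr = 1.52361 fortnight and 4410 h = 13.1250 fortnight.
1.52361 + 13.1250 ≈ 14.6 fortnight.

14.6 fortnights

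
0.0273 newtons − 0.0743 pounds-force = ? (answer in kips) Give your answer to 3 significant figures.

0.0273 N = 6.13728 × 10^-6 kip and 0.0743 lbf = 7.43000 × 10^-5 kip.
6.13728 × 10^-6 − 7.43000 × 10^-5 ≈ -6.82 × 10^-5 kip.

-6.82 × 10^-5 kip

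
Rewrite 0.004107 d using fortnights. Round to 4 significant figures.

0.0002934 fortnight

1 d = 0.0714286 fortnight.
Then 0.004107 × 0.0714286 ≈ 0.0002934 fortnight.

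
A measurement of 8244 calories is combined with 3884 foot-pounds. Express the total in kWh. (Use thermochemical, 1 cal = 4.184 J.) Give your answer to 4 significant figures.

0.01104 kWh

8244 cal = 0.00958136 kWh and 3884 ft·lbf = 0.00146278 kWh.
0.00958136 + 0.00146278 ≈ 0.01104 kWh.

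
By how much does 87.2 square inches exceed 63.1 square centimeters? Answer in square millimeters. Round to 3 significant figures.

49900 square millimeters

87.2 in² = 56258.0 mm² and 63.1 cm² = 6310.00 mm².
56258.0 − 6310.00 ≈ 49900 mm².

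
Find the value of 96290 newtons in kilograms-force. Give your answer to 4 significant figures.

1 newton = 0.101972 kgf.
So 96290 × 0.101972 ≈ 9819 kgf.

9819 kgf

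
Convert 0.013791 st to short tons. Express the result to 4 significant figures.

1 st = 0.00700000 short ton.
So 0.013791 × 0.00700000 ≈ 9.654e-5 short ton.

9.654e-5 short ton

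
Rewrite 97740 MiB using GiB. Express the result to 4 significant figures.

1 MiB = 0.0009765625 GiB.
97740 × 0.0009765625 ≈ 95.45 GiB.

95.45 gibibytes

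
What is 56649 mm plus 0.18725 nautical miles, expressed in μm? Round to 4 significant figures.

56649 mm = 5.66490 × 10^7 μm and 0.18725 nmi = 3.46787 × 10^8 μm.
5.66490 × 10^7 + 3.46787 × 10^8 ≈ 4.034 × 10^8 μm.

4.034 × 10^8 μm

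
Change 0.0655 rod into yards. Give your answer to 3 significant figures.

1 rod = 5.50000 yd.
So 0.0655 × 5.50000 ≈ 0.360 yd.

0.360 yards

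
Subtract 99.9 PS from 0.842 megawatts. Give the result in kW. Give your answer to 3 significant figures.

769 kilowatts

0.842 MW = 842.000 kW and 99.9 PS = 73.4763 kW.
842.000 − 73.4763 ≈ 769 kW.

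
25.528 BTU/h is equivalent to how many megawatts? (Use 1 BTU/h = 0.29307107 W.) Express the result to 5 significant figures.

7.4815 × 10^-6 MW

1 BTU per hour = 2.93071 × 10^-7 MW.
Thus 25.528 × 2.93071 × 10^-7 ≈ 7.4815 × 10^-6 MW.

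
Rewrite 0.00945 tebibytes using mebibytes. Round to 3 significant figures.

1 tebibyte = 1.04858 × 10^6 mebibytes.
0.00945 × 1.04858 × 10^6 ≈ 9910 MiB.

9910 MiB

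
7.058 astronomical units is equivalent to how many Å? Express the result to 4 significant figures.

1.056 × 10^22 Å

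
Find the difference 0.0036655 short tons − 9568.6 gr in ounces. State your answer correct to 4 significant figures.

0.0036655 short ton = 117.296 oz and 9568.6 gr = 21.8711 oz.
117.296 − 21.8711 ≈ 95.42 oz.

95.42 oz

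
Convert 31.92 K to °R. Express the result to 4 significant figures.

°R = K × 9/5.
Applying the formula gives 57.46 °R.

57.46 degrees Rankine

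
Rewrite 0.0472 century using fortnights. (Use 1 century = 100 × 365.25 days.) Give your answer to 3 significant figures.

1 century = 2608.93 fortnight.
Then 0.0472 × 2608.93 ≈ 123 fortnight.

123 fortnight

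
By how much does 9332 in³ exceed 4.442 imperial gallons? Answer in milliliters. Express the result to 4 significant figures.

9332 in³ = 152924 mL and 4.442 imp gal = 20193.7 mL.
152924 − 20193.7 ≈ 132700 mL.

132700 mL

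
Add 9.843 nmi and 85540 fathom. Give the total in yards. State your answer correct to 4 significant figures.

9.843 nmi = 19935.7 yd and 85540 fathom = 171080 yd.
19935.7 + 171080 ≈ 191000 yd.

191000 yd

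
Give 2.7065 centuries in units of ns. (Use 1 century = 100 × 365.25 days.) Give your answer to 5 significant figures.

8.5411 × 10^18 ns

1 century = 3.15576 × 10^18 ns.
Then 2.7065 × 3.15576 × 10^18 ≈ 8.5411 × 10^18 ns.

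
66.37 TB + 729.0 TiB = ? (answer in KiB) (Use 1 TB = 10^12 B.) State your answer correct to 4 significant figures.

8.476 × 10^11 KiB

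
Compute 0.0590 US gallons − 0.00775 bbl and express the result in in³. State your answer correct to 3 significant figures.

-61.6 in³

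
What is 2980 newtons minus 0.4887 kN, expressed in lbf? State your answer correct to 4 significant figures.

2980 N = 669.931 lbf and 0.4887 kN = 109.864 lbf.
669.931 − 109.864 ≈ 560.1 lbf.

560.1 lbf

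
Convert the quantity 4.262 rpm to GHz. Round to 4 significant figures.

1 rpm = 1.66667 × 10^-11 GHz.
So 4.262 × 1.66667 × 10^-11 ≈ 7.103 × 10^-11 GHz.

7.103 × 10^-11 GHz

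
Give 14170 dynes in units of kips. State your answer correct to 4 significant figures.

3.186 × 10^-5 kip

1 dyne = 2.24809 × 10^-9 kip.
14170 × 2.24809 × 10^-9 ≈ 3.186 × 10^-5 kip.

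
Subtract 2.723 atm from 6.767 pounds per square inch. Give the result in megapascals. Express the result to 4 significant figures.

6.767 psi = 0.0466568 MPa and 2.723 atm = 0.275908 MPa.
0.0466568 − 0.275908 ≈ -0.2293 MPa.

-0.2293 megapascals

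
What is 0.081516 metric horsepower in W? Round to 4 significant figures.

1 PS = 735.499 watts.
So 0.081516 × 735.499 ≈ 59.95 W.

59.95 watts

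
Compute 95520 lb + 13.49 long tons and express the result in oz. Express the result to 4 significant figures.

95520 lb = 1.52832 × 10^6 oz and 13.49 long ton = 483482 oz.
1.52832 × 10^6 + 483482 ≈ 2.012 × 10^6 oz.

2.012 × 10^6 ounces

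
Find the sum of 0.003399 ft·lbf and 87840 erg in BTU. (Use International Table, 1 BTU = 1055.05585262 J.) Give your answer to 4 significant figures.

0.003399 ft·lbf = 4.36794 × 10^-6 BTU and 87840 erg = 8.32563 × 10^-6 BTU.
4.36794 × 10^-6 + 8.32563 × 10^-6 ≈ 1.269 × 10^-5 BTU.

1.269 × 10^-5 British thermal units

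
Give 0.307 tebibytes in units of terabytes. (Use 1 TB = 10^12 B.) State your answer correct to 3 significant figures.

0.338 TB

1 TiB = 1.09951 terabytes.
Then 0.307 × 1.09951 ≈ 0.338 TB.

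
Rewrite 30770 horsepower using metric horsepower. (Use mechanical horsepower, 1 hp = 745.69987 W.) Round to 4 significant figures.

1 horsepower = 1.01387 PS.
So 30770 × 1.01387 ≈ 31200 PS.

31200 PS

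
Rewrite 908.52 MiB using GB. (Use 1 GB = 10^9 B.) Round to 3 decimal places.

0.953 gigabytes

1 mebibyte = 0.00104858 gigabytes.
Then 908.52 × 0.00104858 ≈ 0.953 GB.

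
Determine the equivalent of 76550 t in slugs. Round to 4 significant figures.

1 t = 68.5218 slugs.
So 76550 × 68.5218 ≈ 5.245 × 10^6 slug.

5.245 × 10^6 slug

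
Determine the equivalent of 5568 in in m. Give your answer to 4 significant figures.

141.4 m

1 inch = 0.0254000 m.
Then 5568 × 0.0254000 ≈ 141.4 m.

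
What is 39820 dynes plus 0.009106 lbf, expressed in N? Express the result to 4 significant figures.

39820 dyn = 0.398200 N and 0.009106 lbf = 0.0405055 N.
0.398200 + 0.0405055 ≈ 0.4387 N.

0.4387 N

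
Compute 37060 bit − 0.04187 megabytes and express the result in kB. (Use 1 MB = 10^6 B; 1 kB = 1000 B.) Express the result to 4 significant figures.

-37.24 kilobytes

37060 bit = 4.63250 kB and 0.04187 MB = 41.8700 kB.
4.63250 − 41.8700 ≈ -37.24 kB.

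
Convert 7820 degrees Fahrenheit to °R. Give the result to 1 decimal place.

°R = °F + 459.67.
Applying the formula gives 8279.7 °R.

8279.7 °R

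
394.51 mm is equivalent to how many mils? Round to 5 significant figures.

15532 mils

1 mm = 39.3701 mils.
Thus 394.51 × 39.3701 ≈ 15532 mil.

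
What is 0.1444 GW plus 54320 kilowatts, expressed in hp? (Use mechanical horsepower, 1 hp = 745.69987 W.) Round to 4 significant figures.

0.1444 GW = 193644 hp and 54320 kW = 72844.3 hp.
193644 + 72844.3 ≈ 266500 hp.

266500 hp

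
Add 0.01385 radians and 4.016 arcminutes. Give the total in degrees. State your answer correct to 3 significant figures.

0.860 °

0.01385 rad = 0.793547 ° and 4.016 arcmin = 0.0669333 °.
0.793547 + 0.0669333 ≈ 0.860 °.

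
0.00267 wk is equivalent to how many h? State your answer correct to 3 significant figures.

0.449 hours

1 week = 168.000 hours.
Then 0.00267 × 168.000 ≈ 0.449 h.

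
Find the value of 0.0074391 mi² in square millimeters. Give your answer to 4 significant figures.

1.927 × 10^10 mm²

1 mi² = 2.58999 × 10^12 mm².
Then 0.0074391 × 2.58999 × 10^12 ≈ 1.927 × 10^10 mm².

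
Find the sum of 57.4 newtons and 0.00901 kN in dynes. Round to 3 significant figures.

57.4 N = 5.74000 × 10^6 dyn and 0.00901 kN = 901000 dyn.
5.74000 × 10^6 + 901000 ≈ 6.64 × 10^6 dyn.

6.64 × 10^6 dyn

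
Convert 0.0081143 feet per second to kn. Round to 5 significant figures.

0.0048076 knots

1 foot per second = 0.592484 kn.
Thus 0.0081143 × 0.592484 ≈ 0.0048076 kn.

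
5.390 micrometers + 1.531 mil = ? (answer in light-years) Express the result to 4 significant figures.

5.390 μm = 5.69723e-22 ly and 1.531 mil = 4.11040e-21 ly.
5.69723e-22 + 4.11040e-21 ≈ 4.680e-21 ly.

4.680e-21 light-years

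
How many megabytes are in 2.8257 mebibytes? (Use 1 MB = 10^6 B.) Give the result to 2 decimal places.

1 mebibyte = 1.04858 megabytes.
Thus 2.8257 × 1.04858 ≈ 2.96 MB.

2.96 megabytes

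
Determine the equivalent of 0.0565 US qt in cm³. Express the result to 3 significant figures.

1 US qt = 946.353 cm³.
Then 0.0565 × 946.353 ≈ 53.5 cm³.

53.5 cm³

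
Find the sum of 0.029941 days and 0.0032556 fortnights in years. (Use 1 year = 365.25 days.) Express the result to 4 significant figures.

0.0002068 years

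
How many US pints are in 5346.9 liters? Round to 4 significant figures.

11300 US pt

1 liter = 2.11338 US pints.
5346.9 × 2.11338 ≈ 11300 US pt.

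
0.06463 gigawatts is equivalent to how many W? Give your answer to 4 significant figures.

1 GW = 1.00000 × 10^9 W.
0.06463 × 1.00000 × 10^9 ≈ 6.463 × 10^7 W.

6.463 × 10^7 watts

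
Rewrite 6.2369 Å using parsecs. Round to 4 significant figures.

1 Å = 3.24078 × 10^-27 pc.
Thus 6.2369 × 3.24078 × 10^-27 ≈ 2.021 × 10^-26 pc.

2.021 × 10^-26 parsecs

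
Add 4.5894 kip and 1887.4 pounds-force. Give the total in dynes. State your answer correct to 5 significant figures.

4.5894 kip = 2.04147 × 10^9 dyn and 1887.4 lbf = 8.39557 × 10^8 dyn.
2.04147 × 10^9 + 8.39557 × 10^8 ≈ 2.8810 × 10^9 dyn.

2.8810 × 10^9 dynes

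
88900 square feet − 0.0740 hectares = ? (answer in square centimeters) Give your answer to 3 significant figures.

7.52 × 10^7 square centimeters

88900 ft² = 8.25908 × 10^7 cm² and 0.0740 ha = 7.40000 × 10^6 cm².
8.25908 × 10^7 − 7.40000 × 10^6 ≈ 7.52 × 10^7 cm².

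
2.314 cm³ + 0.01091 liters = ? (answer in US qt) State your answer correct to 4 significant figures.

2.314 cm³ = 0.00244518 US qt and 0.01091 L = 0.0115285 US qt.
0.00244518 + 0.0115285 ≈ 0.01397 US qt.

0.01397 US qt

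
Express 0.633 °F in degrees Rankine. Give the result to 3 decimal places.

460.303 °R

°R = °F + 459.67.
Applying the formula gives 460.303 °R.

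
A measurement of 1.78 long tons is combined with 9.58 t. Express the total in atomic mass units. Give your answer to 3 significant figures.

1.78 long ton = 1.08914 × 10^30 u and 9.58 t = 5.76921 × 10^30 u.
1.08914 × 10^30 + 5.76921 × 10^30 ≈ 6.86 × 10^30 u.

6.86 × 10^30 u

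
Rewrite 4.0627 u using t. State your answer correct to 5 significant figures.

6.7463e-30 t

1 u = 1.66054e-30 t.
Thus 4.0627 × 1.66054e-30 ≈ 6.7463e-30 t.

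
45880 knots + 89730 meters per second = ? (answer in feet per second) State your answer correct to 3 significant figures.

45880 kn = 77436.7 ft/s and 89730 m/s = 294390 ft/s.
77436.7 + 294390 ≈ 372000 ft/s.

372000 ft/s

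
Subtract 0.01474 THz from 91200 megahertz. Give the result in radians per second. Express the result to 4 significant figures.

4.804 × 10^11 rad/s

91200 MHz = 5.73027 × 10^11 rad/s and 0.01474 THz = 9.26142 × 10^10 rad/s.
5.73027 × 10^11 − 9.26142 × 10^10 ≈ 4.804 × 10^11 rad/s.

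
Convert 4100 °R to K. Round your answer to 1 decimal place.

2277.8 kelvins

°R = K × 9/5.
Applying the formula gives 2277.8 K.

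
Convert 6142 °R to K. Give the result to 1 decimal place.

°R = K × 9/5.
Applying the formula gives 3412.2 K.

3412.2 K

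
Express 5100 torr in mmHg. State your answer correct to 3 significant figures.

1 torr = 1.00000 mmHg.
Thus 5100 × 1.00000 ≈ 5100 mmHg.

5100 mmHg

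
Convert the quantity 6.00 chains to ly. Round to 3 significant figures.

1.28e-14 ly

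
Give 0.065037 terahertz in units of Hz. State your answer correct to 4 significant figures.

1 THz = 1.00000 × 10^12 Hz.
Then 0.065037 × 1.00000 × 10^12 ≈ 6.504 × 10^10 Hz.

6.504 × 10^10 hertz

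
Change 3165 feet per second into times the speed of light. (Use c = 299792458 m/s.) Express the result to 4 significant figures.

1 ft/s = 1.01670 × 10^-9 times the speed of light.
Thus 3165 × 1.01670 × 10^-9 ≈ 3.218 × 10^-6 c.

3.218 × 10^-6 c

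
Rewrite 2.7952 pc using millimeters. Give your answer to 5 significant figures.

1 pc = 3.08568e+19 mm.
Then 2.7952 × 3.08568e+19 ≈ 8.6251e+19 mm.

8.6251e+19 mm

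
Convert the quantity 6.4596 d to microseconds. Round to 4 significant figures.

5.581e+11 microseconds

1 day = 8.64000e+10 microseconds.
Thus 6.4596 × 8.64000e+10 ≈ 5.581e+11 μs.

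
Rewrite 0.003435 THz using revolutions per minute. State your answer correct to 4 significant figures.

2.061 × 10^11 rpm

1 THz = 6.00000 × 10^13 rpm.
Then 0.003435 × 6.00000 × 10^13 ≈ 2.061 × 10^11 rpm.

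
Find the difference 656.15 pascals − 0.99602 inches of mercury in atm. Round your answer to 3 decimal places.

-0.027 atm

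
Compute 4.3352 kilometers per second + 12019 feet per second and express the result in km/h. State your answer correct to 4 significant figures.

28790 kilometers per hour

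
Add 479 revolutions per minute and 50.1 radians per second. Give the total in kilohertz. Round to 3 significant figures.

479 rpm = 0.00798333 kHz and 50.1 rad/s = 0.00797366 kHz.
0.00798333 + 0.00797366 ≈ 0.0160 kHz.

0.0160 kilohertz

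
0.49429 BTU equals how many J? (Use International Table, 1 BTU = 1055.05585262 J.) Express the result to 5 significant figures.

521.50 J

1 British thermal unit = 1055.056 J.
Then 0.49429 × 1055.056 ≈ 521.50 J.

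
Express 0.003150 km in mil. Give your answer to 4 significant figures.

1 kilometer = 3.93701e+7 mils.
So 0.003150 × 3.93701e+7 ≈ 124000 mil.

124000 mil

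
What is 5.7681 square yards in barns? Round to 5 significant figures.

1 square yard = 8.36127e+27 barns.
Then 5.7681 × 8.36127e+27 ≈ 4.8229e+28 barn.

4.8229e+28 barn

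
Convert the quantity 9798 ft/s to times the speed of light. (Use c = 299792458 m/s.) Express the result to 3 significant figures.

9.96e-6 times the speed of light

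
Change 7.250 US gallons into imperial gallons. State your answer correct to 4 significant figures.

1 US gal = 0.832674 imp gal.
Then 7.250 × 0.832674 ≈ 6.037 imp gal.

6.037 imp gal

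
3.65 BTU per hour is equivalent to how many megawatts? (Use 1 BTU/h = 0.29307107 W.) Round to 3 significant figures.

1.07e-6 MW

1 BTU per hour = 2.93071e-7 MW.
Thus 3.65 × 2.93071e-7 ≈ 1.07e-6 MW.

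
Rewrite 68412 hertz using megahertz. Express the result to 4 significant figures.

1 hertz = 1.00000 × 10^-6 MHz.
Thus 68412 × 1.00000 × 10^-6 ≈ 0.06841 MHz.

0.06841 MHz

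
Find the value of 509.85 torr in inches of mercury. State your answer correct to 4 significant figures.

20.07 inHg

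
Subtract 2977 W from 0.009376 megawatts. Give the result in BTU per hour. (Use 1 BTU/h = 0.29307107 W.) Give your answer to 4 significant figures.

21830 BTU/h

0.009376 MW = 31992.2 BTU/h and 2977 W = 10157.9 BTU/h.
31992.2 − 10157.9 ≈ 21830 BTU/h.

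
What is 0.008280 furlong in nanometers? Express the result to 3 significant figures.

1 furlong = 2.01168 × 10^11 nanometers.
Thus 0.008280 × 2.01168 × 10^11 ≈ 1.67 × 10^9 nm.

1.67 × 10^9 nm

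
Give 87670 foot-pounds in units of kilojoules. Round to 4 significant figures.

118.9 kilojoules

1 ft·lbf = 0.00135582 kJ.
Then 87670 × 0.00135582 ≈ 118.9 kJ.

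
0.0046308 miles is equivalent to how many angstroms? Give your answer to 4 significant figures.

7.453 × 10^10 Å

1 mi = 1.60934 × 10^13 angstroms.
0.0046308 × 1.60934 × 10^13 ≈ 7.453 × 10^10 Å.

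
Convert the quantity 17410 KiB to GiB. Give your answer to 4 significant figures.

0.01660 gibibytes

1 kibibyte = 9.53674e-7 GiB.
So 17410 × 9.53674e-7 ≈ 0.01660 GiB.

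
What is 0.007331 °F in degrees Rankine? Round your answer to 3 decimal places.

459.677 °R

°R = °F + 459.67.
Applying the formula gives 459.677 °R.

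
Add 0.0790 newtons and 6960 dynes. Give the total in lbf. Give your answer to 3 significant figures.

0.0334 lbf

0.0790 N = 0.0177599 lbf and 6960 dyn = 0.0156467 lbf.
0.0177599 + 0.0156467 ≈ 0.0334 lbf.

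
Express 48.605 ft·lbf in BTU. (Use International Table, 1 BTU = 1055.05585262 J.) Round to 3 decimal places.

0.062 BTU

1 foot-pound = 0.00128507 BTU.
So 48.605 × 0.00128507 ≈ 0.062 BTU.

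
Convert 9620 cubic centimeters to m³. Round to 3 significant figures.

0.00962 m³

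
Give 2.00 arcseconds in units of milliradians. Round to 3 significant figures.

0.00970 milliradians

1 arcsec = 0.00484814 mrad.
So 2.00 × 0.00484814 ≈ 0.00970 mrad.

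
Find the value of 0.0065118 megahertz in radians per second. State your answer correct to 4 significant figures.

1 MHz = 6.28319 × 10^6 rad/s.
0.0065118 × 6.28319 × 10^6 ≈ 40910 rad/s.

40910 radians per second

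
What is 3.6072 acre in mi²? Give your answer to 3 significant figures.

0.00564 mi²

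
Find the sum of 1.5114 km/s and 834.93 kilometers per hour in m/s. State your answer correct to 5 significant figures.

1743.3 m/s

1.5114 km/s = 1511.40 m/s and 834.93 km/h = 231.925 m/s.
1511.40 + 231.925 ≈ 1743.3 m/s.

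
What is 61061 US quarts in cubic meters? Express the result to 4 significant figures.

1 US quart = 0.000946353 m³.
Thus 61061 × 0.000946353 ≈ 57.79 m³.

57.79 m³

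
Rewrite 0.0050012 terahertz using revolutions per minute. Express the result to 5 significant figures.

3.0007e+11 rpm

1 terahertz = 6.00000e+13 rpm.
0.0050012 × 6.00000e+13 ≈ 3.0007e+11 rpm.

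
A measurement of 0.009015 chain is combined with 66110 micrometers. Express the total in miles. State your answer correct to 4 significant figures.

0.0001538 mi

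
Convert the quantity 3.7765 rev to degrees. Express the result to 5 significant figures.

1359.5 °

1 revolution = 360.000 °.
So 3.7765 × 360.000 ≈ 1359.5 °.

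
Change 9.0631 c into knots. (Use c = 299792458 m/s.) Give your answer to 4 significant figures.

5.282e+9 kn

1 c = 5.82750e+8 kn.
So 9.0631 × 5.82750e+8 ≈ 5.282e+9 kn.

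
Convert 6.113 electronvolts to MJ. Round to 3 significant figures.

1 electronvolt = 1.60218 × 10^-25 MJ.
6.113 × 1.60218 × 10^-25 ≈ 9.79 × 10^-25 MJ.

9.79 × 10^-25 MJ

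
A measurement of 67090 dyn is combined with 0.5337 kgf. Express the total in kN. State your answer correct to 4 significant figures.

67090 dyn = 0.000670900 kN and 0.5337 kgf = 0.00523381 kN.
0.000670900 + 0.00523381 ≈ 0.005905 kN.

0.005905 kN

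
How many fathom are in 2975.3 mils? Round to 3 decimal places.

1 mil = 1.38889 × 10^-5 fathom.
So 2975.3 × 1.38889 × 10^-5 ≈ 0.041 fathom.

0.041 fathom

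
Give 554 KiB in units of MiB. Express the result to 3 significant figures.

0.541 MiB

1 KiB = 0.0009765625 MiB.
Then 554 × 0.0009765625 ≈ 0.541 MiB.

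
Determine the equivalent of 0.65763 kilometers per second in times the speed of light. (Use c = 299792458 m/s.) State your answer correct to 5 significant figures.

2.1936 × 10^-6 times the speed of light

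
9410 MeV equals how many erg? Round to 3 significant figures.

0.0151 ergs

1 megaelectronvolt = 1.60218 × 10^-6 erg.
Thus 9410 × 1.60218 × 10^-6 ≈ 0.0151 erg.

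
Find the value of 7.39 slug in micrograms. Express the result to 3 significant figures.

1.08e+11 μg

1 slug = 1.45939e+10 μg.
So 7.39 × 1.45939e+10 ≈ 1.08e+11 μg.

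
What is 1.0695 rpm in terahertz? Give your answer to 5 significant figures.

1 rpm = 1.66667e-14 THz.
1.0695 × 1.66667e-14 ≈ 1.7825e-14 THz.

1.7825e-14 terahertz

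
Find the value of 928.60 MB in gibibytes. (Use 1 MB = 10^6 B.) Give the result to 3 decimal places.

0.865 GiB

1 megabyte = 0.000931323 gibibytes.
Thus 928.60 × 0.000931323 ≈ 0.865 GiB.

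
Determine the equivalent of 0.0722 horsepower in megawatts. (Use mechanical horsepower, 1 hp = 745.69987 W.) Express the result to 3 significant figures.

1 hp = 0.000745700 MW.
0.0722 × 0.000745700 ≈ 5.38e-5 MW.

5.38e-5 megawatts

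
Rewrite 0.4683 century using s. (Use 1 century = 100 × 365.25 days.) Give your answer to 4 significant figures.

1.478e+9 seconds

1 century = 3.15576e+9 s.
0.4683 × 3.15576e+9 ≈ 1.478e+9 s.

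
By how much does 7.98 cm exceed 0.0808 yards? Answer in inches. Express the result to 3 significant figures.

7.98 cm = 3.14173 in and 0.0808 yd = 2.90880 in.
3.14173 − 2.90880 ≈ 0.233 in.

0.233 in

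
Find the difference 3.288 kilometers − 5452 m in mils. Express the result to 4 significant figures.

-8.520 × 10^7 mil

3.288 km = 1.29449 × 10^8 mil and 5452 m = 2.14646 × 10^8 mil.
1.29449 × 10^8 − 2.14646 × 10^8 ≈ -8.520 × 10^7 mil.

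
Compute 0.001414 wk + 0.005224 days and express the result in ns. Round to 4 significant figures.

1.307 × 10^12 ns

0.001414 wk = 8.55187 × 10^11 ns and 0.005224 d = 4.51354 × 10^11 ns.
8.55187 × 10^11 + 4.51354 × 10^11 ≈ 1.307 × 10^12 ns.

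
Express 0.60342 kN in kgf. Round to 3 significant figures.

1 kN = 101.972 kgf.
0.60342 × 101.972 ≈ 61.5 kgf.

61.5 kilograms-force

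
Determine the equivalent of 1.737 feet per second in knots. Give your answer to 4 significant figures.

1 ft/s = 0.592484 kn.
Thus 1.737 × 0.592484 ≈ 1.029 kn.

1.029 kn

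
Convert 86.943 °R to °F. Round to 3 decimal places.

°R = °F + 459.67.
Applying the formula gives -372.727 °F.

-372.727 °F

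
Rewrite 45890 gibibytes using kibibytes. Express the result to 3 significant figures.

1 GiB = 1.04858e+6 KiB.
45890 × 1.04858e+6 ≈ 4.81e+10 KiB.

4.81e+10 kibibytes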